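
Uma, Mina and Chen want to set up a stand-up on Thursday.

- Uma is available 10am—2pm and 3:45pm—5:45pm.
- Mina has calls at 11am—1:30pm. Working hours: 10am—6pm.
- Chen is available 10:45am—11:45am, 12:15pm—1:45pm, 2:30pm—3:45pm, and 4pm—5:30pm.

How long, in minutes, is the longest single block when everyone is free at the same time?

Mina free within 10:00–18:00: 10:00–11:00, 13:30–18:00.
Uma ∩ Mina: 10:00–11:00, 13:30–14:00, 15:45–17:45.
Uma ∩ Mina ∩ Chen: 10:45–11:00, 13:30–13:45, 16:00–17:30.
Common window lengths: 15, 15, 90 min; longest is 90.

90 minutes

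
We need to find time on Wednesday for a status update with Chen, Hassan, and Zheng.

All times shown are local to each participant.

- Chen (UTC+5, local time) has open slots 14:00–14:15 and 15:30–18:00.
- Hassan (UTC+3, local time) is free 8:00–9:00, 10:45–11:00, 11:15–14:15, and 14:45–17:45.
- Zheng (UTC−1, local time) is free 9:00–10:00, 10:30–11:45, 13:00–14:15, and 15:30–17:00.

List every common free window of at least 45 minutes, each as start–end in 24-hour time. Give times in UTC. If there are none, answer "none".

Chen → UTC: 09:00–09:15, 10:30–13:00.
Hassan → UTC: 05:00–06:00, 07:45–08:00, 08:15–11:15, 11:45–14:45.
Zheng → UTC: 10:00–11:00, 11:30–12:45, 14:00–15:15, 16:30–18:00.
Chen ∩ Hassan: 09:00–09:15, 10:30–11:15, 11:45–13:00.
Chen ∩ Hassan ∩ Zheng: 10:30–11:00, 11:45–12:45.
Windows ≥ 45 min: 11:45–12:45.

11:45–12:45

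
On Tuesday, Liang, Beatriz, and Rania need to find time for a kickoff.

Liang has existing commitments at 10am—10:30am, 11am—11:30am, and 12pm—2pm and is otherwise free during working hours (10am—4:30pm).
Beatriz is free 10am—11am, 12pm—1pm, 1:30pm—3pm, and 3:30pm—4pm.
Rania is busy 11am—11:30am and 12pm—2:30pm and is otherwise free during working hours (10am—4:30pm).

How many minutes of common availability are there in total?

Liang free within 10:00–16:30: 10:30–11:00, 11:30–12:00, 14:00–16:30.
Rania free within 10:00–16:30: 10:00–11:00, 11:30–12:00, 14:30–16:30.
Liang ∩ Beatriz: 10:30–11:00, 14:00–15:00, 15:30–16:00.
Liang ∩ Beatriz ∩ Rania: 10:30–11:00, 14:30–15:00, 15:30–16:00.
Total common minutes: 30 + 30 + 30 = 90.

90 minutes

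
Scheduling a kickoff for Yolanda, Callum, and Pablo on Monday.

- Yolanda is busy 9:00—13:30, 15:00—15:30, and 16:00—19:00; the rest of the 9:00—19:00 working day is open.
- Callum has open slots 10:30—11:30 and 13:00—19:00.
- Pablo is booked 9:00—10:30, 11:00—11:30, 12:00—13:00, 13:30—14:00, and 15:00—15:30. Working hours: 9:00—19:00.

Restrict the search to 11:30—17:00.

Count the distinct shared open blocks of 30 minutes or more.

Yolanda free within 09:00–19:00: 13:30–15:00, 15:30–16:00.
Pablo free within 09:00–19:00: 10:30–11:00, 11:30–12:00, 13:00–13:30, 14:00–15:00, 15:30–19:00.
Yolanda ∩ Callum: 13:30–15:00, 15:30–16:00.
Yolanda ∩ Callum ∩ Pablo: 14:00–15:00, 15:30–16:00.
Restricted to 11:30–17:00: 14:00–15:00, 15:30–16:00.
Windows ≥ 30 min: 14:00–15:00, 15:30–16:00.
That's 2 windows.

2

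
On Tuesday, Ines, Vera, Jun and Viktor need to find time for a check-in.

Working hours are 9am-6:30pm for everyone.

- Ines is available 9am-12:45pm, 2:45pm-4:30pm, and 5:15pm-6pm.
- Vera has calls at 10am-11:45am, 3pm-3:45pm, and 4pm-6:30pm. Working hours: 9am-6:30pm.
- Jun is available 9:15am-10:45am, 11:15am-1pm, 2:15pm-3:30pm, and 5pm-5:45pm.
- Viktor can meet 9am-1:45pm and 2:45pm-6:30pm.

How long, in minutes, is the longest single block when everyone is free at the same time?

Vera free within 09:00–18:30: 09:00–10:00, 11:45–15:00, 15:45–16:00.
Ines ∩ Vera: 09:00–10:00, 11:45–12:45, 14:45–15:00, 15:45–16:00.
Ines ∩ Vera ∩ Jun: 09:15–10:00, 11:45–12:45, 14:45–15:00.
Ines ∩ Vera ∩ Jun ∩ Viktor: 09:15–10:00, 11:45–12:45, 14:45–15:00.
Common window lengths: 45, 60, 15 min; longest is 60.

60 minutes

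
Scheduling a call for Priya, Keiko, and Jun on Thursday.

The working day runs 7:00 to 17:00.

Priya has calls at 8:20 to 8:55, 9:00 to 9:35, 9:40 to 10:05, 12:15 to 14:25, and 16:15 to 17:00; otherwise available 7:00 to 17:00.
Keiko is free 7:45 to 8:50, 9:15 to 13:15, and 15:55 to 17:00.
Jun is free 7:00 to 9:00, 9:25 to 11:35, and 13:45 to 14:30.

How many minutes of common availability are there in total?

Priya free within 07:00–17:00: 07:00–08:20, 08:55–09:00, 09:35–09:40, 10:05–12:15, 14:25–16:15.
Priya ∩ Keiko: 07:45–08:20, 09:35–09:40, 10:05–12:15, 15:55–16:15.
Priya ∩ Keiko ∩ Jun: 07:45–08:20, 09:35–09:40, 10:05–11:35.
Total common minutes: 35 + 5 + 90 = 130.

130 minutes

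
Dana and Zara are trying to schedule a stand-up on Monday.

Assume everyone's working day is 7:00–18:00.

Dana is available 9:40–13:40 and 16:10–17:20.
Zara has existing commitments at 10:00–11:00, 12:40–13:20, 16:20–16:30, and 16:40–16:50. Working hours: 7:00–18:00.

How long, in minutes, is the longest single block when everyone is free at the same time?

100 minutes

Zara free within 07:00–18:00: 07:00–10:00, 11:00–12:40, 13:20–16:20, 16:30–16:40, 16:50–18:00.
Dana ∩ Zara: 09:40–10:00, 11:00–12:40, 13:20–13:40, 16:10–16:20, 16:30–16:40, 16:50–17:20.
Common window lengths: 20, 100, 20, 10, 10, 30 min; longest is 100.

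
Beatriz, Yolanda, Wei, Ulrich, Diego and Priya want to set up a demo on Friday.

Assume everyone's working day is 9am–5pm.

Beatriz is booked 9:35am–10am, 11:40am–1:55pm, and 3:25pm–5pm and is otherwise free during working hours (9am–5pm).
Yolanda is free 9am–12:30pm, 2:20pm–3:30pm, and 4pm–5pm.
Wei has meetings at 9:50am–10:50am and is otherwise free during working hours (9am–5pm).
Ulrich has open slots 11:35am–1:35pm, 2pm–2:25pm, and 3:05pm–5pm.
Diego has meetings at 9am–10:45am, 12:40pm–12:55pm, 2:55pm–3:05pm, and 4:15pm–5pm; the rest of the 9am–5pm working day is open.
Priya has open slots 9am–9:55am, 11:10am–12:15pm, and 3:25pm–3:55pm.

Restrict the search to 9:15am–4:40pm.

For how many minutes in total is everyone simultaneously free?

Beatriz free within 09:00–17:00: 09:00–09:35, 10:00–11:40, 13:55–15:25.
Wei free within 09:00–17:00: 09:00–09:50, 10:50–17:00.
Diego free within 09:00–17:00: 10:45–12:40, 12:55–14:55, 15:05–16:15.
Beatriz ∩ Yolanda: 09:00–09:35, 10:00–11:40, 14:20–15:25.
Beatriz ∩ Yolanda ∩ Wei: 09:00–09:35, 10:50–11:40, 14:20–15:25.
Beatriz ∩ Yolanda ∩ Wei ∩ Ulrich: 11:35–11:40, 14:20–14:25, 15:05–15:25.
Beatriz ∩ Yolanda ∩ Wei ∩ Ulrich ∩ Diego: 11:35–11:40, 14:20–14:25, 15:05–15:25.
Beatriz ∩ Yolanda ∩ Wei ∩ Ulrich ∩ Diego ∩ Priya: 11:35–11:40.
Restricted to 09:15–16:40: 11:35–11:40.
Total common minutes: 5.

5 minutes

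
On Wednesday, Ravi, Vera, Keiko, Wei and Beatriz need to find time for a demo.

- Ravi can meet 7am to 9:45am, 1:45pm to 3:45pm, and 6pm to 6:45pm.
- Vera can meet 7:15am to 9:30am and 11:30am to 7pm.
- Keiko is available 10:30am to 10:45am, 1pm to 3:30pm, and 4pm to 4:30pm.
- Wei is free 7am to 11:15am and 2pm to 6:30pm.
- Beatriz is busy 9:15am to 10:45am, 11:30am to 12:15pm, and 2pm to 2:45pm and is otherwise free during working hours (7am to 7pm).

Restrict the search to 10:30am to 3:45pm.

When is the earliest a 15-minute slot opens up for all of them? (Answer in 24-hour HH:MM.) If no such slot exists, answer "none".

14:45

Beatriz free within 07:00–19:00: 07:00–09:15, 10:45–11:30, 12:15–14:00, 14:45–19:00.
Ravi ∩ Vera: 07:15–09:30, 13:45–15:45, 18:00–18:45.
Ravi ∩ Vera ∩ Keiko: 13:45–15:30.
Ravi ∩ Vera ∩ Keiko ∩ Wei: 14:00–15:30.
Ravi ∩ Vera ∩ Keiko ∩ Wei ∩ Beatriz: 14:45–15:30.
Restricted to 10:30–15:45: 14:45–15:30.
Windows ≥ 15 min: 14:45–15:30.
Earliest such window starts at 14:45.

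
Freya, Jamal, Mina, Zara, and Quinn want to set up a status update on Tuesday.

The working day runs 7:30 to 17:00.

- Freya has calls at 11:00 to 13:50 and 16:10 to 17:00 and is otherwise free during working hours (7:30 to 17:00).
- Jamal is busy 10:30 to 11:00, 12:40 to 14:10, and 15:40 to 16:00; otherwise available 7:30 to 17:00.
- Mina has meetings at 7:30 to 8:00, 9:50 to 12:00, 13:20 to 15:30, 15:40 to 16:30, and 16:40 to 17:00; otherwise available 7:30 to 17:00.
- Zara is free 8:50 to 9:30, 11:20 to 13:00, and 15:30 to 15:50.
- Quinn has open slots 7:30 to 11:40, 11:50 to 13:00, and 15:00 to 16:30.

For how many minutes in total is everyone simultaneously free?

50 minutes

Freya free within 07:30–17:00: 07:30–11:00, 13:50–16:10.
Jamal free within 07:30–17:00: 07:30–10:30, 11:00–12:40, 14:10–15:40, 16:00–17:00.
Mina free within 07:30–17:00: 08:00–09:50, 12:00–13:20, 15:30–15:40, 16:30–16:40.
Freya ∩ Jamal: 07:30–10:30, 14:10–15:40, 16:00–16:10.
Freya ∩ Jamal ∩ Mina: 08:00–09:50, 15:30–15:40.
Freya ∩ Jamal ∩ Mina ∩ Zara: 08:50–09:30, 15:30–15:40.
Freya ∩ Jamal ∩ Mina ∩ Zara ∩ Quinn: 08:50–09:30, 15:30–15:40.
Total common minutes: 40 + 10 = 50.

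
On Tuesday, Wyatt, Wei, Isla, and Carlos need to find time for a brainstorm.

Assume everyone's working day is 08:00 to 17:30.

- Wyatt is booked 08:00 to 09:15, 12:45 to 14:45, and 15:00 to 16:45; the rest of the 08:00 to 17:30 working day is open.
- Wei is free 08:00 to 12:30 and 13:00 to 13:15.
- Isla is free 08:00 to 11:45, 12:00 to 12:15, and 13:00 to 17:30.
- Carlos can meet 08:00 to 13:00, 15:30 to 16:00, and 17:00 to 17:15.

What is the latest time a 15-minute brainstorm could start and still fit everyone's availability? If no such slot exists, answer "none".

Wyatt free within 08:00–17:30: 09:15–12:45, 14:45–15:00, 16:45–17:30.
Wyatt ∩ Wei: 09:15–12:30.
Wyatt ∩ Wei ∩ Isla: 09:15–11:45, 12:00–12:15.
Wyatt ∩ Wei ∩ Isla ∩ Carlos: 09:15–11:45, 12:00–12:15.
Windows ≥ 15 min: 09:15–11:45, 12:00–12:15.
Latest start in the last window 12:00–12:15 is 12:15 − 15 min = 12:00.

12:00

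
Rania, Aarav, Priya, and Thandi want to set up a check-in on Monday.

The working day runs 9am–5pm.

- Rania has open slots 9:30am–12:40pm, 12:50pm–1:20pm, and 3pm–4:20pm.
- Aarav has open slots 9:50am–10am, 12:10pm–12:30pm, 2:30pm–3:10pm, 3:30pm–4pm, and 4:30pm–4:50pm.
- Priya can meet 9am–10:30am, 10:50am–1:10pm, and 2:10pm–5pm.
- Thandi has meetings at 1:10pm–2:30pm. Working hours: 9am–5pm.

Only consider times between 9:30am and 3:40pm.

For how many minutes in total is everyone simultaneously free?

Thandi free within 09:00–17:00: 09:00–13:10, 14:30–17:00.
Rania ∩ Aarav: 09:50–10:00, 12:10–12:30, 15:00–15:10, 15:30–16:00.
Rania ∩ Aarav ∩ Priya: 09:50–10:00, 12:10–12:30, 15:00–15:10, 15:30–16:00.
Rania ∩ Aarav ∩ Priya ∩ Thandi: 09:50–10:00, 12:10–12:30, 15:00–15:10, 15:30–16:00.
Restricted to 09:30–15:40: 09:50–10:00, 12:10–12:30, 15:00–15:10, 15:30–15:40.
Total common minutes: 10 + 20 + 10 + 10 = 50.

50 minutes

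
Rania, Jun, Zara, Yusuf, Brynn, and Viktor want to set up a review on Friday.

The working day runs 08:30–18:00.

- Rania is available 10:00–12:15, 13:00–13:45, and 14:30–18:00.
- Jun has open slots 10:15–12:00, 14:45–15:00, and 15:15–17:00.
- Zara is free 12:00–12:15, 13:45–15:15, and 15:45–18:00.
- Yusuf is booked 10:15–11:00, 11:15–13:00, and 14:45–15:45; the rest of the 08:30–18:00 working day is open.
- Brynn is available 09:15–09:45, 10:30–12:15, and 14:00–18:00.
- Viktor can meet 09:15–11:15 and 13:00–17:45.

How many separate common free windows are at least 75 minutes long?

1

Yusuf free within 08:30–18:00: 08:30–10:15, 11:00–11:15, 13:00–14:45, 15:45–18:00.
Rania ∩ Jun: 10:15–12:00, 14:45–15:00, 15:15–17:00.
Rania ∩ Jun ∩ Zara: 14:45–15:00, 15:45–17:00.
Rania ∩ Jun ∩ Zara ∩ Yusuf: 15:45–17:00.
Rania ∩ Jun ∩ Zara ∩ Yusuf ∩ Brynn: 15:45–17:00.
Rania ∩ Jun ∩ Zara ∩ Yusuf ∩ Brynn ∩ Viktor: 15:45–17:00.
Windows ≥ 75 min: 15:45–17:00.
That's 1 window.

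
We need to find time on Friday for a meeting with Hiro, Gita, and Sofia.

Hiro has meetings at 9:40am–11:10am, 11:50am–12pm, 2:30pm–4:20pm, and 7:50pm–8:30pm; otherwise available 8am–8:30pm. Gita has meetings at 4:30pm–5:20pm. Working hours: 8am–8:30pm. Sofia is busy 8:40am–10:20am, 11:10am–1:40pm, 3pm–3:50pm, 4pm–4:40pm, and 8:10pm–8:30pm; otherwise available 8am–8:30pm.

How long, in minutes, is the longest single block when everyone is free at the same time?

150 minutes

Hiro free within 08:00–20:30: 08:00–09:40, 11:10–11:50, 12:00–14:30, 16:20–19:50.
Gita free within 08:00–20:30: 08:00–16:30, 17:20–20:30.
Sofia free within 08:00–20:30: 08:00–08:40, 10:20–11:10, 13:40–15:00, 15:50–16:00, 16:40–20:10.
Hiro ∩ Gita: 08:00–09:40, 11:10–11:50, 12:00–14:30, 16:20–16:30, 17:20–19:50.
Hiro ∩ Gita ∩ Sofia: 08:00–08:40, 13:40–14:30, 17:20–19:50.
Common window lengths: 40, 50, 150 min; longest is 150.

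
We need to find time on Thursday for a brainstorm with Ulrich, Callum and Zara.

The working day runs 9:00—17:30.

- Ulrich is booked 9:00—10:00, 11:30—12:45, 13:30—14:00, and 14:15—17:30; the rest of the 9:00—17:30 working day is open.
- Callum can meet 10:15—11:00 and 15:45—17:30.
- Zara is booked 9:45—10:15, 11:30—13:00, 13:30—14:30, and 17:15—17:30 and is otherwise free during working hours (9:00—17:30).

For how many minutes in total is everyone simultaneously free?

Ulrich free within 09:00–17:30: 10:00–11:30, 12:45–13:30, 14:00–14:15.
Zara free within 09:00–17:30: 09:00–09:45, 10:15–11:30, 13:00–13:30, 14:30–17:15.
Ulrich ∩ Callum: 10:15–11:00.
Ulrich ∩ Callum ∩ Zara: 10:15–11:00.
Total common minutes: 45.

45 minutes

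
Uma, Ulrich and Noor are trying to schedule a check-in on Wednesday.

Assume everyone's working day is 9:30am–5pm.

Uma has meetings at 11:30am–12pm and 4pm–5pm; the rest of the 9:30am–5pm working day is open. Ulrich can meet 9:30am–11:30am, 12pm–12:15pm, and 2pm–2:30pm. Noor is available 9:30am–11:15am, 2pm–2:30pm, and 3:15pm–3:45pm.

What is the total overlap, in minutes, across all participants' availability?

135 minutes

Uma free within 09:30–17:00: 09:30–11:30, 12:00–16:00.
Uma ∩ Ulrich: 09:30–11:30, 12:00–12:15, 14:00–14:30.
Uma ∩ Ulrich ∩ Noor: 09:30–11:15, 14:00–14:30.
Total common minutes: 105 + 30 = 135.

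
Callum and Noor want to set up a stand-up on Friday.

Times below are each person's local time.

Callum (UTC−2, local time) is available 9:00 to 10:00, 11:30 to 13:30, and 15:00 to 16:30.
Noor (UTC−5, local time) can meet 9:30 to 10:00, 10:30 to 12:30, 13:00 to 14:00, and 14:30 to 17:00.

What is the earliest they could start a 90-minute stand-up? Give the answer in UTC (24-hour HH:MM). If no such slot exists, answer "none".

Callum → UTC: 11:00–12:00, 13:30–15:30, 17:00–18:30.
Noor → UTC: 14:30–15:00, 15:30–17:30, 18:00–19:00, 19:30–22:00.
Callum ∩ Noor: 14:30–15:00, 17:00–17:30, 18:00–18:30.
Windows ≥ 90 min: (none).

none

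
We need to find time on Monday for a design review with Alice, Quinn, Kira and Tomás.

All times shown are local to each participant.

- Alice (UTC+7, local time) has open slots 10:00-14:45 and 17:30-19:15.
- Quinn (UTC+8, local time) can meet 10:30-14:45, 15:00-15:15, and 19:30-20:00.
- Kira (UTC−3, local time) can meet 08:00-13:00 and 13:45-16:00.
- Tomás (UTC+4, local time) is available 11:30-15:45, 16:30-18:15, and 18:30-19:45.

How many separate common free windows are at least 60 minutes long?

Alice → UTC: 03:00–07:45, 10:30–12:15.
Quinn → UTC: 02:30–06:45, 07:00–07:15, 11:30–12:00.
Kira → UTC: 11:00–16:00, 16:45–19:00.
Tomás → UTC: 07:30–11:45, 12:30–14:15, 14:30–15:45.
Alice ∩ Quinn: 03:00–06:45, 07:00–07:15, 11:30–12:00.
Alice ∩ Quinn ∩ Kira: 11:30–12:00.
Alice ∩ Quinn ∩ Kira ∩ Tomás: 11:30–11:45.
Windows ≥ 60 min: (none).
That's 0 windows.

0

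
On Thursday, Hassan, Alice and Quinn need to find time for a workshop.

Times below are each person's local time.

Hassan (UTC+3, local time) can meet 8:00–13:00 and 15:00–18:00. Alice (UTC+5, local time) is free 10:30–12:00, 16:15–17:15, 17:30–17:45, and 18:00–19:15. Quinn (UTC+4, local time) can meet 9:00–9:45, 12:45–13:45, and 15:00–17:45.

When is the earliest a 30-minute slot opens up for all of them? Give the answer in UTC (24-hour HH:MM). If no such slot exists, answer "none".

13:00

Hassan → UTC: 05:00–10:00, 12:00–15:00.
Alice → UTC: 05:30–07:00, 11:15–12:15, 12:30–12:45, 13:00–14:15.
Quinn → UTC: 05:00–05:45, 08:45–09:45, 11:00–13:45.
Hassan ∩ Alice: 05:30–07:00, 12:00–12:15, 12:30–12:45, 13:00–14:15.
Hassan ∩ Alice ∩ Quinn: 05:30–05:45, 12:00–12:15, 12:30–12:45, 13:00–13:45.
Windows ≥ 30 min: 13:00–13:45.
Earliest such window starts at 13:00.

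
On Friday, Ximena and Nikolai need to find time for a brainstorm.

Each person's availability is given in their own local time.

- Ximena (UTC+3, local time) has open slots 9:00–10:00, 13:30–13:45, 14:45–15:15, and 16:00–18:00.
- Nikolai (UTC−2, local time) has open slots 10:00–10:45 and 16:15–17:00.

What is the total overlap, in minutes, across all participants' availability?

Ximena → UTC: 06:00–07:00, 10:30–10:45, 11:45–12:15, 13:00–15:00.
Nikolai → UTC: 12:00–12:45, 18:15–19:00.
Ximena ∩ Nikolai: 12:00–12:15.
Total common minutes: 15.

15 minutes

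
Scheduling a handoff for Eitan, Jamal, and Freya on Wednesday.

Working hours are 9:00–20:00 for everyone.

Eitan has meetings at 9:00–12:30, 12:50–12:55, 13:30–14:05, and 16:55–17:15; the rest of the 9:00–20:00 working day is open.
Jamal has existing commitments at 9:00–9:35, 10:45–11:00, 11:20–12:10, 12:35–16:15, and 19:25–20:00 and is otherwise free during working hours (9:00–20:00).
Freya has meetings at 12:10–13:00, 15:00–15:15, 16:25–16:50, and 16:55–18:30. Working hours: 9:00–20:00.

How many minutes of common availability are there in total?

Eitan free within 09:00–20:00: 12:30–12:50, 12:55–13:30, 14:05–16:55, 17:15–20:00.
Jamal free within 09:00–20:00: 09:35–10:45, 11:00–11:20, 12:10–12:35, 16:15–19:25.
Freya free within 09:00–20:00: 09:00–12:10, 13:00–15:00, 15:15–16:25, 16:50–16:55, 18:30–20:00.
Eitan ∩ Jamal: 12:30–12:35, 16:15–16:55, 17:15–19:25.
Eitan ∩ Jamal ∩ Freya: 16:15–16:25, 16:50–16:55, 18:30–19:25.
Total common minutes: 10 + 5 + 55 = 70.

70 minutes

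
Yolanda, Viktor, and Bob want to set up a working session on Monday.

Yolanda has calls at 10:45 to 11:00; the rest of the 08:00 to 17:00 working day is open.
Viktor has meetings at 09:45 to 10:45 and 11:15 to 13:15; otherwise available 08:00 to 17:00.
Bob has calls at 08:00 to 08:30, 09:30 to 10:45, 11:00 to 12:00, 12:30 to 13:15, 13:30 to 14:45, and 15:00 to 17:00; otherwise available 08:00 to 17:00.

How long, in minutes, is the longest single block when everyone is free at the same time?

60 minutes

Yolanda free within 08:00–17:00: 08:00–10:45, 11:00–17:00.
Viktor free within 08:00–17:00: 08:00–09:45, 10:45–11:15, 13:15–17:00.
Bob free within 08:00–17:00: 08:30–09:30, 10:45–11:00, 12:00–12:30, 13:15–13:30, 14:45–15:00.
Yolanda ∩ Viktor: 08:00–09:45, 11:00–11:15, 13:15–17:00.
Yolanda ∩ Viktor ∩ Bob: 08:30–09:30, 13:15–13:30, 14:45–15:00.
Common window lengths: 60, 15, 15 min; longest is 60.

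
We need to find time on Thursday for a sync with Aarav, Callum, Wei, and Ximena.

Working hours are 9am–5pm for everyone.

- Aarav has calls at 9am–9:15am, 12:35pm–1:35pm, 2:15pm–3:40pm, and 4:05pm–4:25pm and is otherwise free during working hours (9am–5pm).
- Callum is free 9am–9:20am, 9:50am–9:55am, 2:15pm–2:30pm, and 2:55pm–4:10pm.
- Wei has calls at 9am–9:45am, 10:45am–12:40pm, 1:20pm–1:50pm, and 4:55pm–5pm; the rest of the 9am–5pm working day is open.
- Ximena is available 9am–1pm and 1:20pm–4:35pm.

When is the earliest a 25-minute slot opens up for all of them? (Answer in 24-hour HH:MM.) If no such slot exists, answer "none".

Aarav free within 09:00–17:00: 09:15–12:35, 13:35–14:15, 15:40–16:05, 16:25–17:00.
Wei free within 09:00–17:00: 09:45–10:45, 12:40–13:20, 13:50–16:55.
Aarav ∩ Callum: 09:15–09:20, 09:50–09:55, 15:40–16:05.
Aarav ∩ Callum ∩ Wei: 09:50–09:55, 15:40–16:05.
Aarav ∩ Callum ∩ Wei ∩ Ximena: 09:50–09:55, 15:40–16:05.
Windows ≥ 25 min: 15:40–16:05.
Earliest such window starts at 15:40.

15:40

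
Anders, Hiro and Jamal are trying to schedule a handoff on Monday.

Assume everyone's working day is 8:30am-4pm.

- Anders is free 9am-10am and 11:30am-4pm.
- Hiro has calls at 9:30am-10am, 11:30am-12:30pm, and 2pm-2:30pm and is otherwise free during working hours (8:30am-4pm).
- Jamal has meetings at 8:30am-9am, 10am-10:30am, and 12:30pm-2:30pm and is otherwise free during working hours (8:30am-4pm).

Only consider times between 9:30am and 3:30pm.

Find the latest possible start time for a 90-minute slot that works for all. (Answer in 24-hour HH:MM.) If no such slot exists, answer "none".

none

Hiro free within 08:30–16:00: 08:30–09:30, 10:00–11:30, 12:30–14:00, 14:30–16:00.
Jamal free within 08:30–16:00: 09:00–10:00, 10:30–12:30, 14:30–16:00.
Anders ∩ Hiro: 09:00–09:30, 12:30–14:00, 14:30–16:00.
Anders ∩ Hiro ∩ Jamal: 09:00–09:30, 14:30–16:00.
Restricted to 09:30–15:30: 14:30–15:30.
Windows ≥ 90 min: (none).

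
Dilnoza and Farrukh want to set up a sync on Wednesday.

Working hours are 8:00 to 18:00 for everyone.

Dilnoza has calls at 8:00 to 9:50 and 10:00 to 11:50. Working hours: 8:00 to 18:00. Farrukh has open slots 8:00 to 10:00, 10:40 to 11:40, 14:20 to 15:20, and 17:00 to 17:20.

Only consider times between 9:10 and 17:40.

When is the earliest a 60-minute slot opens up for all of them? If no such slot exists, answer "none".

Dilnoza free within 08:00–18:00: 09:50–10:00, 11:50–18:00.
Dilnoza ∩ Farrukh: 09:50–10:00, 14:20–15:20, 17:00–17:20.
Restricted to 09:10–17:40: 09:50–10:00, 14:20–15:20, 17:00–17:20.
Windows ≥ 60 min: 14:20–15:20.
Earliest such window starts at 14:20.

14:20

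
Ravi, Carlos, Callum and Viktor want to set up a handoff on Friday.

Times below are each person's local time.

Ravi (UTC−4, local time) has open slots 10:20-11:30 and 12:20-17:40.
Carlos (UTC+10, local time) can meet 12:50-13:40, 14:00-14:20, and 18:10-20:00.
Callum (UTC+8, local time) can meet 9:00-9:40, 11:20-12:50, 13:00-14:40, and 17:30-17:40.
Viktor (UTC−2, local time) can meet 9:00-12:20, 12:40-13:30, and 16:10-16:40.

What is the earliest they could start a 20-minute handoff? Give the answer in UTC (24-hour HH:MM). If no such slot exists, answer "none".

none

Ravi → UTC: 14:20–15:30, 16:20–21:40.
Carlos → UTC: 02:50–03:40, 04:00–04:20, 08:10–10:00.
Callum → UTC: 01:00–01:40, 03:20–04:50, 05:00–06:40, 09:30–09:40.
Viktor → UTC: 11:00–14:20, 14:40–15:30, 18:10–18:40.
Ravi ∩ Carlos: (none).
Ravi ∩ Carlos ∩ Callum: (none).
Ravi ∩ Carlos ∩ Callum ∩ Viktor: (none).
Windows ≥ 20 min: (none).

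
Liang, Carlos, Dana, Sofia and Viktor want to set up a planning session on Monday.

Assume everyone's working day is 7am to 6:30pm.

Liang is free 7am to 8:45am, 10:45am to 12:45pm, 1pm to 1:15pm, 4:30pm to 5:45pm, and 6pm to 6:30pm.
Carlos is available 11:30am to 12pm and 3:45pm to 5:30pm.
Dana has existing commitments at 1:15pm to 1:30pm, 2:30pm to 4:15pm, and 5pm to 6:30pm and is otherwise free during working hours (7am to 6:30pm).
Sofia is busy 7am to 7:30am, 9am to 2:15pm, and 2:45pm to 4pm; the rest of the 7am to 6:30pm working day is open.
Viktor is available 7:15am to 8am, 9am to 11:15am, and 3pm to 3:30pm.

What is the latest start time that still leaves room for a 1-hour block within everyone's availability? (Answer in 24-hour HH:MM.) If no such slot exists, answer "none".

none

Dana free within 07:00–18:30: 07:00–13:15, 13:30–14:30, 16:15–17:00.
Sofia free within 07:00–18:30: 07:30–09:00, 14:15–14:45, 16:00–18:30.
Liang ∩ Carlos: 11:30–12:00, 16:30–17:30.
Liang ∩ Carlos ∩ Dana: 11:30–12:00, 16:30–17:00.
Liang ∩ Carlos ∩ Dana ∩ Sofia: 16:30–17:00.
Liang ∩ Carlos ∩ Dana ∩ Sofia ∩ Viktor: (none).
Windows ≥ 60 min: (none).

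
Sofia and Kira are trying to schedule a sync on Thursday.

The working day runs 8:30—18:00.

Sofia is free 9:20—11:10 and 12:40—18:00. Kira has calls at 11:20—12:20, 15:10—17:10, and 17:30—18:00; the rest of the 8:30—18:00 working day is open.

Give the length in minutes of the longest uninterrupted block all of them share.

Kira free within 08:30–18:00: 08:30–11:20, 12:20–15:10, 17:10–17:30.
Sofia ∩ Kira: 09:20–11:10, 12:40–15:10, 17:10–17:30.
Common window lengths: 110, 150, 20 min; longest is 150.

150 minutes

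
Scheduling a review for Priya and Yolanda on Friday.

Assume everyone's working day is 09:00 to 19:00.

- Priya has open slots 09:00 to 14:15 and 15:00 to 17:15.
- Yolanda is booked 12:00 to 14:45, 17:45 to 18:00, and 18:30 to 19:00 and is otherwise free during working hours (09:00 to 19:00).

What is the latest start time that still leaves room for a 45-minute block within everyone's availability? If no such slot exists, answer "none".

16:30

Yolanda free within 09:00–19:00: 09:00–12:00, 14:45–17:45, 18:00–18:30.
Priya ∩ Yolanda: 09:00–12:00, 15:00–17:15.
Windows ≥ 45 min: 09:00–12:00, 15:00–17:15.
Latest start in the last window 15:00–17:15 is 17:15 − 45 min = 16:30.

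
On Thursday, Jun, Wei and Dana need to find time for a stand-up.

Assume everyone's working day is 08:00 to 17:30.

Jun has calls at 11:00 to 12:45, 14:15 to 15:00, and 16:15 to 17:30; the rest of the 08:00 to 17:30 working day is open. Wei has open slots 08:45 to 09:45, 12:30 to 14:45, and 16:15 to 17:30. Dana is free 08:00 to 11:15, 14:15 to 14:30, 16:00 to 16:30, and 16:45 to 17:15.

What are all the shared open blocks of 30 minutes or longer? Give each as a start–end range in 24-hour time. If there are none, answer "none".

08:45–09:45

Jun free within 08:00–17:30: 08:00–11:00, 12:45–14:15, 15:00–16:15.
Jun ∩ Wei: 08:45–09:45, 12:45–14:15.
Jun ∩ Wei ∩ Dana: 08:45–09:45.
Windows ≥ 30 min: 08:45–09:45.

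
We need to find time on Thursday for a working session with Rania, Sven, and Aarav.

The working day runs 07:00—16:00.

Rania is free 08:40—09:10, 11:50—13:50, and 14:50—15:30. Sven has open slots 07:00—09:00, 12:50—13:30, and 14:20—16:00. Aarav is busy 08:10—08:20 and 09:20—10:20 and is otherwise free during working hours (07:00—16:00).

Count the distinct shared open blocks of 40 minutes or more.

2

Aarav free within 07:00–16:00: 07:00–08:10, 08:20–09:20, 10:20–16:00.
Rania ∩ Sven: 08:40–09:00, 12:50–13:30, 14:50–15:30.
Rania ∩ Sven ∩ Aarav: 08:40–09:00, 12:50–13:30, 14:50–15:30.
Windows ≥ 40 min: 12:50–13:30, 14:50–15:30.
That's 2 windows.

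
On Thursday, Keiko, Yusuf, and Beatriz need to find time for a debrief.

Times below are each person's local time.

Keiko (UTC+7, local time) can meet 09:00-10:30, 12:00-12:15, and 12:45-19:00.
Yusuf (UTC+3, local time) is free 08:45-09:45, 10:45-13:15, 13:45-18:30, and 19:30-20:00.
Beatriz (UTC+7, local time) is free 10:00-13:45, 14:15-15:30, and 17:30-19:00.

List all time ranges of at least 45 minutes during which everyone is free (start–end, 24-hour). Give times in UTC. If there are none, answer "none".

05:45–06:45, 07:45–08:30, 10:45–12:00

Keiko → UTC: 02:00–03:30, 05:00–05:15, 05:45–12:00.
Yusuf → UTC: 05:45–06:45, 07:45–10:15, 10:45–15:30, 16:30–17:00.
Beatriz → UTC: 03:00–06:45, 07:15–08:30, 10:30–12:00.
Keiko ∩ Yusuf: 05:45–06:45, 07:45–10:15, 10:45–12:00.
Keiko ∩ Yusuf ∩ Beatriz: 05:45–06:45, 07:45–08:30, 10:45–12:00.
Windows ≥ 45 min: 05:45–06:45, 07:45–08:30, 10:45–12:00.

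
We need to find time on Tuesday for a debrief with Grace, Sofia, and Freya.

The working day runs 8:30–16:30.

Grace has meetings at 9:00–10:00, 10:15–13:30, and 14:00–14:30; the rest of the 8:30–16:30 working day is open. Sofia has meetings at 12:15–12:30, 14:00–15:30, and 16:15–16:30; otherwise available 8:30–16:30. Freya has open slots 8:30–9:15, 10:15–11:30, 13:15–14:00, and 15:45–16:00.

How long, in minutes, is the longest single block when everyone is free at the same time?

30 minutes

Grace free within 08:30–16:30: 08:30–09:00, 10:00–10:15, 13:30–14:00, 14:30–16:30.
Sofia free within 08:30–16:30: 08:30–12:15, 12:30–14:00, 15:30–16:15.
Grace ∩ Sofia: 08:30–09:00, 10:00–10:15, 13:30–14:00, 15:30–16:15.
Grace ∩ Sofia ∩ Freya: 08:30–09:00, 13:30–14:00, 15:45–16:00.
Common window lengths: 30, 30, 15 min; longest is 30.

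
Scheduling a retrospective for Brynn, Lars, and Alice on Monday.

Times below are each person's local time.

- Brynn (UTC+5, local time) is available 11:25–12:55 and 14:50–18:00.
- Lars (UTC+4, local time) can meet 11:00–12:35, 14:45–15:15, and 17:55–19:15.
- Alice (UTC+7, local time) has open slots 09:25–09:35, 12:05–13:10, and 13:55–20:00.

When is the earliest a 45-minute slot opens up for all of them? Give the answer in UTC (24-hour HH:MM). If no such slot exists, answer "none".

07:00

Brynn → UTC: 06:25–07:55, 09:50–13:00.
Lars → UTC: 07:00–08:35, 10:45–11:15, 13:55–15:15.
Alice → UTC: 02:25–02:35, 05:05–06:10, 06:55–13:00.
Brynn ∩ Lars: 07:00–07:55, 10:45–11:15.
Brynn ∩ Lars ∩ Alice: 07:00–07:55, 10:45–11:15.
Windows ≥ 45 min: 07:00–07:55.
Earliest such window starts at 07:00.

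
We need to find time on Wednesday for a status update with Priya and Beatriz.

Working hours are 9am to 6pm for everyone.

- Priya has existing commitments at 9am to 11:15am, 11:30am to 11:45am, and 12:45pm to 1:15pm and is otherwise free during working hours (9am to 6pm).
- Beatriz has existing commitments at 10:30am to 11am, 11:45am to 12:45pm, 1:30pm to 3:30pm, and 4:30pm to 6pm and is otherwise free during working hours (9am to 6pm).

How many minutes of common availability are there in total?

90 minutes

Priya free within 09:00–18:00: 11:15–11:30, 11:45–12:45, 13:15–18:00.
Beatriz free within 09:00–18:00: 09:00–10:30, 11:00–11:45, 12:45–13:30, 15:30–16:30.
Priya ∩ Beatriz: 11:15–11:30, 13:15–13:30, 15:30–16:30.
Total common minutes: 15 + 15 + 60 = 90.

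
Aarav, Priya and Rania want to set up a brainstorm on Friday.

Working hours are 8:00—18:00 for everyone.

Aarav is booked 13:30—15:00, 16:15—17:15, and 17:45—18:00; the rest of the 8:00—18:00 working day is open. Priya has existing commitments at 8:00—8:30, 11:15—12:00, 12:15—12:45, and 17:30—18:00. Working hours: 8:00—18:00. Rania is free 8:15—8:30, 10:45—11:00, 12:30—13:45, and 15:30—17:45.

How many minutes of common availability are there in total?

120 minutes

Aarav free within 08:00–18:00: 08:00–13:30, 15:00–16:15, 17:15–17:45.
Priya free within 08:00–18:00: 08:30–11:15, 12:00–12:15, 12:45–17:30.
Aarav ∩ Priya: 08:30–11:15, 12:00–12:15, 12:45–13:30, 15:00–16:15, 17:15–17:30.
Aarav ∩ Priya ∩ Rania: 10:45–11:00, 12:45–13:30, 15:30–16:15, 17:15–17:30.
Total common minutes: 15 + 45 + 45 + 15 = 120.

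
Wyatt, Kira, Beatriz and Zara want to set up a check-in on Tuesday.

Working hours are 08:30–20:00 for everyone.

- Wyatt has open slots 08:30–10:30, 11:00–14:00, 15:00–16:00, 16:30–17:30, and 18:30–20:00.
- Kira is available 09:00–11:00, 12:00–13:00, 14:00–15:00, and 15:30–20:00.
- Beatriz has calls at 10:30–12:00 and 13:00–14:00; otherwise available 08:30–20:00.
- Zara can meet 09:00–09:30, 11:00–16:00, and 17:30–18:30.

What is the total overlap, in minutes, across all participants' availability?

120 minutes

Beatriz free within 08:30–20:00: 08:30–10:30, 12:00–13:00, 14:00–20:00.
Wyatt ∩ Kira: 09:00–10:30, 12:00–13:00, 15:30–16:00, 16:30–17:30, 18:30–20:00.
Wyatt ∩ Kira ∩ Beatriz: 09:00–10:30, 12:00–13:00, 15:30–16:00, 16:30–17:30, 18:30–20:00.
Wyatt ∩ Kira ∩ Beatriz ∩ Zara: 09:00–09:30, 12:00–13:00, 15:30–16:00.
Total common minutes: 30 + 60 + 30 = 120.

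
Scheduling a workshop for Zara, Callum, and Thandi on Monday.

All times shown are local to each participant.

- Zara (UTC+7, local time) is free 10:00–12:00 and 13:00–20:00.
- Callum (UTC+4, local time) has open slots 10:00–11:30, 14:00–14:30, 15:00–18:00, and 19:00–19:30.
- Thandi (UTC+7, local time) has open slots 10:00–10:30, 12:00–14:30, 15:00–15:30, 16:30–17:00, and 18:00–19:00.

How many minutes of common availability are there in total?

Zara → UTC: 03:00–05:00, 06:00–13:00.
Callum → UTC: 06:00–07:30, 10:00–10:30, 11:00–14:00, 15:00–15:30.
Thandi → UTC: 03:00–03:30, 05:00–07:30, 08:00–08:30, 09:30–10:00, 11:00–12:00.
Zara ∩ Callum: 06:00–07:30, 10:00–10:30, 11:00–13:00.
Zara ∩ Callum ∩ Thandi: 06:00–07:30, 11:00–12:00.
Total common minutes: 90 + 60 = 150.

150 minutes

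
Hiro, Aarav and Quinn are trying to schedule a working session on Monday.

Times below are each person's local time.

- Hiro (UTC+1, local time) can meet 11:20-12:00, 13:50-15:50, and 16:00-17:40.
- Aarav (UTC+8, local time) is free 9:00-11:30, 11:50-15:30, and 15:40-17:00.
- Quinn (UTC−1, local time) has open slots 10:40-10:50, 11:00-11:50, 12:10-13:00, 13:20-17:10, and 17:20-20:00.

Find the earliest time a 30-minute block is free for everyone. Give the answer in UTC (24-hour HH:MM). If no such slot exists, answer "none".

Hiro → UTC: 10:20–11:00, 12:50–14:50, 15:00–16:40.
Aarav → UTC: 01:00–03:30, 03:50–07:30, 07:40–09:00.
Quinn → UTC: 11:40–11:50, 12:00–12:50, 13:10–14:00, 14:20–18:10, 18:20–21:00.
Hiro ∩ Aarav: (none).
Hiro ∩ Aarav ∩ Quinn: (none).
Windows ≥ 30 min: (none).

none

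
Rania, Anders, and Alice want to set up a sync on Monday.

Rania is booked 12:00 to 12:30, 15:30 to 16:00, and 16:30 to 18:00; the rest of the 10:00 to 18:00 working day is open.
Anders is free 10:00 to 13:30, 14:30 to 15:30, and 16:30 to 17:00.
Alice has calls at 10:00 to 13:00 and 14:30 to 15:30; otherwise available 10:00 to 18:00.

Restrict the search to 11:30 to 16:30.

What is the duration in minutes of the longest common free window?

30 minutes

Rania free within 10:00–18:00: 10:00–12:00, 12:30–15:30, 16:00–16:30.
Alice free within 10:00–18:00: 13:00–14:30, 15:30–18:00.
Rania ∩ Anders: 10:00–12:00, 12:30–13:30, 14:30–15:30.
Rania ∩ Anders ∩ Alice: 13:00–13:30.
Restricted to 11:30–16:30: 13:00–13:30.
Single common window of 30 minutes.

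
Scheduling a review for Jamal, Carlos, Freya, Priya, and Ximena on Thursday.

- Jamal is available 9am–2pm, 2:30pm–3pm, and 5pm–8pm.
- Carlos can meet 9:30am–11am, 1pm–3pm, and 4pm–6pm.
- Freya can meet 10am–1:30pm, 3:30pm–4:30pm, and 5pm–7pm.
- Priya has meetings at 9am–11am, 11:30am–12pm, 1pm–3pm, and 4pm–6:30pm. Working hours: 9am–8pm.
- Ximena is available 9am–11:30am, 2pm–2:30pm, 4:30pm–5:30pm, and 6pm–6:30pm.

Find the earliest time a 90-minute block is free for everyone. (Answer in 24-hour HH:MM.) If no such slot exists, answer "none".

none

Priya free within 09:00–20:00: 11:00–11:30, 12:00–13:00, 15:00–16:00, 18:30–20:00.
Jamal ∩ Carlos: 09:30–11:00, 13:00–14:00, 14:30–15:00, 17:00–18:00.
Jamal ∩ Carlos ∩ Freya: 10:00–11:00, 13:00–13:30, 17:00–18:00.
Jamal ∩ Carlos ∩ Freya ∩ Priya: (none).
Jamal ∩ Carlos ∩ Freya ∩ Priya ∩ Ximena: (none).
Windows ≥ 90 min: (none).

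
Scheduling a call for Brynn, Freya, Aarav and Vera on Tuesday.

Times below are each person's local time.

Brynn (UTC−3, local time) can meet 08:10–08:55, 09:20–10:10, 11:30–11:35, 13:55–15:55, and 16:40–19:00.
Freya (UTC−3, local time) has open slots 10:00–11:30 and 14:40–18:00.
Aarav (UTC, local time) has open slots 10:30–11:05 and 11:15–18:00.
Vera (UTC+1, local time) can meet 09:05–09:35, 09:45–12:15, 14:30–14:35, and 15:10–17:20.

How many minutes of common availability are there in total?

0 minutes

Brynn → UTC: 11:10–11:55, 12:20–13:10, 14:30–14:35, 16:55–18:55, 19:40–22:00.
Freya → UTC: 13:00–14:30, 17:40–21:00.
Aarav → UTC: 10:30–11:05, 11:15–18:00.
Vera → UTC: 08:05–08:35, 08:45–11:15, 13:30–13:35, 14:10–16:20.
Brynn ∩ Freya: 13:00–13:10, 17:40–18:55, 19:40–21:00.
Brynn ∩ Freya ∩ Aarav: 13:00–13:10, 17:40–18:00.
Brynn ∩ Freya ∩ Aarav ∩ Vera: (none).
Total common minutes: 0.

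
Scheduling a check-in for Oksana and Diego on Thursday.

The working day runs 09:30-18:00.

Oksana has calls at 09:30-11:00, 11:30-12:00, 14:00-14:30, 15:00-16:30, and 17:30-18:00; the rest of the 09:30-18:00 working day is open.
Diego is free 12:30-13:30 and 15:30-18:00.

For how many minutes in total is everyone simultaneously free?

Oksana free within 09:30–18:00: 11:00–11:30, 12:00–14:00, 14:30–15:00, 16:30–17:30.
Oksana ∩ Diego: 12:30–13:30, 16:30–17:30.
Total common minutes: 60 + 60 = 120.

120 minutes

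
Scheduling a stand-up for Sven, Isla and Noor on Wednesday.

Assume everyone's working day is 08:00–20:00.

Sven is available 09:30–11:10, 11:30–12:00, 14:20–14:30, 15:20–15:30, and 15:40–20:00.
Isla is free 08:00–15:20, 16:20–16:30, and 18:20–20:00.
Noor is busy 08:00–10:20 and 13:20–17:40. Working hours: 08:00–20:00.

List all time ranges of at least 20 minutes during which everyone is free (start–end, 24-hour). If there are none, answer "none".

10:20–11:10, 11:30–12:00, 18:20–20:00

Noor free within 08:00–20:00: 10:20–13:20, 17:40–20:00.
Sven ∩ Isla: 09:30–11:10, 11:30–12:00, 14:20–14:30, 16:20–16:30, 18:20–20:00.
Sven ∩ Isla ∩ Noor: 10:20–11:10, 11:30–12:00, 18:20–20:00.
Windows ≥ 20 min: 10:20–11:10, 11:30–12:00, 18:20–20:00.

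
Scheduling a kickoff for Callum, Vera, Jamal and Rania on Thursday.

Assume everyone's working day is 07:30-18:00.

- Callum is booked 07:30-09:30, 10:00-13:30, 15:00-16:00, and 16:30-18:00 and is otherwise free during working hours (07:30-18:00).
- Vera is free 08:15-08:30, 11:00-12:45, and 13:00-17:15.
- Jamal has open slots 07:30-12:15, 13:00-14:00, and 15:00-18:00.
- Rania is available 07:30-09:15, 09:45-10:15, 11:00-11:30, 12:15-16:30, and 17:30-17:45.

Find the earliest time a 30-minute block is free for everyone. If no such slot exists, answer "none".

Callum free within 07:30–18:00: 09:30–10:00, 13:30–15:00, 16:00–16:30.
Callum ∩ Vera: 13:30–15:00, 16:00–16:30.
Callum ∩ Vera ∩ Jamal: 13:30–14:00, 16:00–16:30.
Callum ∩ Vera ∩ Jamal ∩ Rania: 13:30–14:00, 16:00–16:30.
Windows ≥ 30 min: 13:30–14:00, 16:00–16:30.
Earliest such window starts at 13:30.

13:30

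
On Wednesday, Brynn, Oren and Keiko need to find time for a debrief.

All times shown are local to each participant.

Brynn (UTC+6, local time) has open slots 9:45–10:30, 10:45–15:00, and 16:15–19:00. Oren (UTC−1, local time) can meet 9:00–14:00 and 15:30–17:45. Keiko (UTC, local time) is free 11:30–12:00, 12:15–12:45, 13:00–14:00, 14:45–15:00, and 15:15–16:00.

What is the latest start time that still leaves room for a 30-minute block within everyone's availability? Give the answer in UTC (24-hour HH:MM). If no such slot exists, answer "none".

Brynn → UTC: 03:45–04:30, 04:45–09:00, 10:15–13:00.
Oren → UTC: 10:00–15:00, 16:30–18:45.
Keiko → UTC: 11:30–12:00, 12:15–12:45, 13:00–14:00, 14:45–15:00, 15:15–16:00.
Brynn ∩ Oren: 10:15–13:00.
Brynn ∩ Oren ∩ Keiko: 11:30–12:00, 12:15–12:45.
Windows ≥ 30 min: 11:30–12:00, 12:15–12:45.
Latest start in the last window 12:15–12:45 is 12:45 − 30 min = 12:15.

12:15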